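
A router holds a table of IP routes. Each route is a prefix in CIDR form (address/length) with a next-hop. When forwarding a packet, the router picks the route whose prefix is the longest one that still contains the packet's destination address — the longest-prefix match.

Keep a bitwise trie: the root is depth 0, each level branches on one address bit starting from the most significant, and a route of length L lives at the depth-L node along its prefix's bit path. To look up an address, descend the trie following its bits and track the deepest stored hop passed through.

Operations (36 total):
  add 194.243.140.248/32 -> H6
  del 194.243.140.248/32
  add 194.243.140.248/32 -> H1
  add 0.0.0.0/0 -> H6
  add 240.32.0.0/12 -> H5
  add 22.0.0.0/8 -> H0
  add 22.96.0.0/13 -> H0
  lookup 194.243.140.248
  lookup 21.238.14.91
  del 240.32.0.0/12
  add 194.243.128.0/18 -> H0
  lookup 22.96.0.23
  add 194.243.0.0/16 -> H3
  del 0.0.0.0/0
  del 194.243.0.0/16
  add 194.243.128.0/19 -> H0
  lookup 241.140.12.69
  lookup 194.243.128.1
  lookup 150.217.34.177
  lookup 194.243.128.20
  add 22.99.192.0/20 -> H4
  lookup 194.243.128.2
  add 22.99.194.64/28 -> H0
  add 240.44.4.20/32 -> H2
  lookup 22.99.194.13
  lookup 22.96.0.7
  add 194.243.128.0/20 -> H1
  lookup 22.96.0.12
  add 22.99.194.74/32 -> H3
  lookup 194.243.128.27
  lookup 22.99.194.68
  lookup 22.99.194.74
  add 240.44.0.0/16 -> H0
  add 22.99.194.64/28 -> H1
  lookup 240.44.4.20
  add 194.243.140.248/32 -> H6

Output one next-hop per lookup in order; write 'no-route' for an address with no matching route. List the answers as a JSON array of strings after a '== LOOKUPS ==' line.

Trace:
  + 194.243.140.248/32 (H6) depth=32
  del 194.243.140.248/32 (clear depth 32)
  + 194.243.140.248/32 (H1) depth=32
  + 0.0.0.0/0 (H6) depth=0
  + 240.32.0.0/12 (H5) depth=12
  + 22.0.0.0/8 (H0) depth=8
  + 22.96.0.0/13 (H0) depth=13
  ? 194.243.140.248  path d0:H6→d1:-→d2:-→d3:-→d4:-→d5:-→d6:-→d7:-→d8:-→d9:-→d10:-→d11:-→d12:-→d13:-→d14:-→d15:-→d16:-→d17:-→d18:-→d19:-→d20:-→d21:-→d22:-→d23:-→d24:-→d25:-→d26:-→d27:-→d28:-→d29:-→d30:-→d31:-→d32:H1  best=H1
  ? 21.238.14.91  path d0:H6→d1:-→d2:-→d3:-→d4:-→d5:-→d6:-  best=H6
  del 240.32.0.0/12 (clear depth 12)
  + 194.243.128.0/18 (H0) depth=18
  ? 22.96.0.23  path d0:H6→d1:-→d2:-→d3:-→d4:-→d5:-→d6:-→d7:-→d8:H0→d9:-→d10:-→d11:-→d12:-→d13:H0  best=H0
  + 194.243.0.0/16 (H3) depth=16
  del 0.0.0.0/0 (clear depth 0)
  del 194.243.0.0/16 (clear depth 16)
  + 194.243.128.0/19 (H0) depth=19
  ? 241.140.12.69  path d0:-→d1:-→d2:-→d3:-→d4:-→d5:-→d6:-→d7:-  best=no-route
  ? 194.243.128.1  path d0:-→d1:-→d2:-→d3:-→d4:-→d5:-→d6:-→d7:-→d8:-→d9:-→d10:-→d11:-→d12:-→d13:-→d14:-→d15:-→d16:-→d17:-→d18:H0→d19:H0→d20:-  best=H0
  ? 150.217.34.177  path d0:-→d1:-  best=no-route
  ? 194.243.128.20  path d0:-→d1:-→d2:-→d3:-→d4:-→d5:-→d6:-→d7:-→d8:-→d9:-→d10:-→d11:-→d12:-→d13:-→d14:-→d15:-→d16:-→d17:-→d18:H0→d19:H0→d20:-  best=H0
  + 22.99.192.0/20 (H4) depth=20
  ? 194.243.128.2  path d0:-→d1:-→d2:-→d3:-→d4:-→d5:-→d6:-→d7:-→d8:-→d9:-→d10:-→d11:-→d12:-→d13:-→d14:-→d15:-→d16:-→d17:-→d18:H0→d19:H0→d20:-  best=H0
  + 22.99.194.64/28 (H0) depth=28
  + 240.44.4.20/32 (H2) depth=32
  ? 22.99.194.13  path d0:-→d1:-→d2:-→d3:-→d4:-→d5:-→d6:-→d7:-→d8:H0→d9:-→d10:-→d11:-→d12:-→d13:H0→d14:-→d15:-→d16:-→d17:-→d18:-→d19:-→d20:H4→d21:-→d22:-→d23:-→d24:-→d25:-  best=H4
  ? 22.96.0.7  path d0:-→d1:-→d2:-→d3:-→d4:-→d5:-→d6:-→d7:-→d8:H0→d9:-→d10:-→d11:-→d12:-→d13:H0→d14:-  best=H0
  + 194.243.128.0/20 (H1) depth=20
  ? 22.96.0.12  path d0:-→d1:-→d2:-→d3:-→d4:-→d5:-→d6:-→d7:-→d8:H0→d9:-→d10:-→d11:-→d12:-→d13:H0→d14:-  best=H0
  + 22.99.194.74/32 (H3) depth=32
  ? 194.243.128.27  path d0:-→d1:-→d2:-→d3:-→d4:-→d5:-→d6:-→d7:-→d8:-→d9:-→d10:-→d11:-→d12:-→d13:-→d14:-→d15:-→d16:-→d17:-→d18:H0→d19:H0→d20:H1  best=H1
  ? 22.99.194.68  path d0:-→d1:-→d2:-→d3:-→d4:-→d5:-→d6:-→d7:-→d8:H0→d9:-→d10:-→d11:-→d12:-→d13:H0→d14:-→d15:-→d16:-→d17:-→d18:-→d19:-→d20:H4→d21:-→d22:-→d23:-→d24:-→d25:-→d26:-→d27:-→d28:H0  best=H0
  ? 22.99.194.74  path d0:-→d1:-→d2:-→d3:-→d4:-→d5:-→d6:-→d7:-→d8:H0→d9:-→d10:-→d11:-→d12:-→d13:H0→d14:-→d15:-→d16:-→d17:-→d18:-→d19:-→d20:H4→d21:-→d22:-→d23:-→d24:-→d25:-→d26:-→d27:-→d28:H0→d29:-→d30:-→d31:-→d32:H3  best=H3
  + 240.44.0.0/16 (H0) depth=16
  + 22.99.194.64/28 (H1) depth=28
  ? 240.44.4.20  path d0:-→d1:-→d2:-→d3:-→d4:-→d5:-→d6:-→d7:-→d8:-→d9:-→d10:-→d11:-→d12:-→d13:-→d14:-→d15:-→d16:H0→d17:-→d18:-→d19:-→d20:-→d21:-→d22:-→d23:-→d24:-→d25:-→d26:-→d27:-→d28:-→d29:-→d30:-→d31:-→d32:H2  best=H2
  + 194.243.140.248/32 (H6) depth=32

== LOOKUPS ==
["H1","H6","H0","no-route","H0","no-route","H0","H0","H4","H0","H0","H1","H0","H3","H2"]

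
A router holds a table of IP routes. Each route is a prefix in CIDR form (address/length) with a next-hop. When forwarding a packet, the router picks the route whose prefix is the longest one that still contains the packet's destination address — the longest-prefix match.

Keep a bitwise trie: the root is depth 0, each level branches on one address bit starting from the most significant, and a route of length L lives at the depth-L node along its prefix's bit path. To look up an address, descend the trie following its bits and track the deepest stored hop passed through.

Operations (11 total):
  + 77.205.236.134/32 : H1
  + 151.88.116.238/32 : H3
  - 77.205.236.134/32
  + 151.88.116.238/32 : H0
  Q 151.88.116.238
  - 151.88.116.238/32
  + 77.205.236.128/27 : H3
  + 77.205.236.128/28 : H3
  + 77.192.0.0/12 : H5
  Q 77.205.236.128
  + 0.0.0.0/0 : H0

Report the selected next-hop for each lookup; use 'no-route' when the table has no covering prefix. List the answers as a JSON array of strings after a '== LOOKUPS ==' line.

Trace:
  add 77.205.236.134/32 -> H1 at depth 32
  add 151.88.116.238/32 -> H3 at depth 32
  del 77.205.236.134/32 (clear depth 32)
  add 151.88.116.238/32 -> H0 at depth 32
  Q 151.88.116.238: descend 10010111010110000111010011101110 ; hops seen [H0] ; pick H0
  del 151.88.116.238/32 (clear depth 32)
  add 77.205.236.128/27 -> H3 at depth 27
  add 77.205.236.128/28 -> H3 at depth 28
  add 77.192.0.0/12 -> H5 at depth 12
  Q 77.205.236.128: descend 01001101110011011110110010000 ; hops seen [H5,H3,H3] ; pick H3
  add 0.0.0.0/0 -> H0 at depth 0

== LOOKUPS ==
["H0","H3"]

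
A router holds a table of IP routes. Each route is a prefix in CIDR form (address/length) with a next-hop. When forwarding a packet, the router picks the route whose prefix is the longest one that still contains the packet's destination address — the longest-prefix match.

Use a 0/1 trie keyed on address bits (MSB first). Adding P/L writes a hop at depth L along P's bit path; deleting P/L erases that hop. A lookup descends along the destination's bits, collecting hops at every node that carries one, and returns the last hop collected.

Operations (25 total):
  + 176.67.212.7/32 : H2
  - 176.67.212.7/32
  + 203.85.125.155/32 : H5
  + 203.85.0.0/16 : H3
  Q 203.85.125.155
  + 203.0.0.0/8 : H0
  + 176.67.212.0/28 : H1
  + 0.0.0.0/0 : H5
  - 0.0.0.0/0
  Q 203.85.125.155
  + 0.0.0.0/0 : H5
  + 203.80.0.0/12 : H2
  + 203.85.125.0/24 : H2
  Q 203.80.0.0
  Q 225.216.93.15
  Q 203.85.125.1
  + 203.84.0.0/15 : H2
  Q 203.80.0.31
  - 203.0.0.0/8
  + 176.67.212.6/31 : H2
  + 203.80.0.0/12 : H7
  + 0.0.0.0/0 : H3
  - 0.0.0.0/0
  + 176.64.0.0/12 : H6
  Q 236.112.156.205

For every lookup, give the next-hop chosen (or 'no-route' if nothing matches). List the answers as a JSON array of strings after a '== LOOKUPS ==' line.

Process each operation:
  + 176.67.212.7/32 (H2) depth=32
  - 176.67.212.7/32 clear@32
  + 203.85.125.155/32 (H5) depth=32
  + 203.85.0.0/16 (H3) depth=16
  Q 203.85.125.155: descend 11001011010101010111110110011011 ; hops seen [H3,H5] ; pick H5
  + 203.0.0.0/8 (H0) depth=8
  + 176.67.212.0/28 (H1) depth=28
  + 0.0.0.0/0 (H5) depth=0
  - 0.0.0.0/0 clear@0
  Q 203.85.125.155: descend 11001011010101010111110110011011 ; hops seen [H0,H3,H5] ; pick H5
  + 0.0.0.0/0 (H5) depth=0
  + 203.80.0.0/12 (H2) depth=12
  + 203.85.125.0/24 (H2) depth=24
  Q 203.80.0.0: descend 1100101101010 ; hops seen [H5,H0,H2] ; pick H2
  Q 225.216.93.15: descend 11 ; hops seen [H5] ; pick H5
  Q 203.85.125.1: descend 110010110101010101111101 ; hops seen [H5,H0,H2,H3,H2] ; pick H2
  + 203.84.0.0/15 (H2) depth=15
  Q 203.80.0.31: descend 1100101101010 ; hops seen [H5,H0,H2] ; pick H2
  - 203.0.0.0/8 clear@8
  + 176.67.212.6/31 (H2) depth=31
  + 203.80.0.0/12 (H7) depth=12
  + 0.0.0.0/0 (H3) depth=0
  - 0.0.0.0/0 clear@0
  + 176.64.0.0/12 (H6) depth=12
  Q 236.112.156.205: descend 11 ; hops seen [∅] ; pick no-route

== LOOKUPS ==
["H5","H5","H2","H5","H2","H2","no-route"]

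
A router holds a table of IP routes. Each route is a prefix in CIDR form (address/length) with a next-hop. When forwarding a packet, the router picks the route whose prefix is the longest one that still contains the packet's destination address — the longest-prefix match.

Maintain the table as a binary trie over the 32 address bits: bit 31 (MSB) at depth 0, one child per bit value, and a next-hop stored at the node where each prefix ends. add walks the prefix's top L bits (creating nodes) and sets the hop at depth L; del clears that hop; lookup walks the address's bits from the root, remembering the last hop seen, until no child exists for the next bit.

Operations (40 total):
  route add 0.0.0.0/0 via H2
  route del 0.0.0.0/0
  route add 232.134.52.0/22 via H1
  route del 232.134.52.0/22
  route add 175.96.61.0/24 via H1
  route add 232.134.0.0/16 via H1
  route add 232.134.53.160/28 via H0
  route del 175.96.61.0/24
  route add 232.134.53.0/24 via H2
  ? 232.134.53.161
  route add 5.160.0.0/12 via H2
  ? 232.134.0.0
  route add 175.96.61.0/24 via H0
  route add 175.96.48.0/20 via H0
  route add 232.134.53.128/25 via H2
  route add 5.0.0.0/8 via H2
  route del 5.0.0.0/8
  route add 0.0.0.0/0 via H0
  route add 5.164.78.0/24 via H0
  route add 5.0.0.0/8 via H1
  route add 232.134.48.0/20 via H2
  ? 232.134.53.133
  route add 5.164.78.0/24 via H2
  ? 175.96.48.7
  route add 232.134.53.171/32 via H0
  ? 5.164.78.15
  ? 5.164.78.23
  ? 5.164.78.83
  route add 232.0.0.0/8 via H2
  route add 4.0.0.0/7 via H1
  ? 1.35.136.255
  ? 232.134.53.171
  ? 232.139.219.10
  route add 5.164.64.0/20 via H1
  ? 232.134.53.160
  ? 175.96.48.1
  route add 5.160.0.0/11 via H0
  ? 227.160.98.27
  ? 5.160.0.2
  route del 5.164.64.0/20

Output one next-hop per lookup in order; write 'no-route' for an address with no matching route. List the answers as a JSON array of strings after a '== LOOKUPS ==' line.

Process each operation:
  + 0.0.0.0/0 (H2) depth=0
  - 0.0.0.0/0 clear@0
  + 232.134.52.0/22 (H1) depth=22
  - 232.134.52.0/22 clear@22
  + 175.96.61.0/24 (H1) depth=24
  + 232.134.0.0/16 (H1) depth=16
  + 232.134.53.160/28 (H0) depth=28
  - 175.96.61.0/24 clear@24
  + 232.134.53.0/24 (H2) depth=24
  lookup 232.134.53.161: bits 1110100010000110001101011010 walk d0:-→d1:-→d2:-→d3:-→d4:-→d5:-→d6:-→d7:-→d8:-→d9:-→d10:-→d11:-→d12:-→d13:-→d14:-→d15:-→d16:H1→d17:-→d18:-→d19:-→d20:-→d21:-→d22:-→d23:-→d24:H2→d25:-→d26:-→d27:-→d28:H0 -> H0
  + 5.160.0.0/12 (H2) depth=12
  lookup 232.134.0.0: bits 111010001000011000 walk d0:-→d1:-→d2:-→d3:-→d4:-→d5:-→d6:-→d7:-→d8:-→d9:-→d10:-→d11:-→d12:-→d13:-→d14:-→d15:-→d16:H1→d17:-→d18:- -> H1
  + 175.96.61.0/24 (H0) depth=24
  + 175.96.48.0/20 (H0) depth=20
  + 232.134.53.128/25 (H2) depth=25
  + 5.0.0.0/8 (H2) depth=8
  - 5.0.0.0/8 clear@8
  + 0.0.0.0/0 (H0) depth=0
  + 5.164.78.0/24 (H0) depth=24
  + 5.0.0.0/8 (H1) depth=8
  + 232.134.48.0/20 (H2) depth=20
  lookup 232.134.53.133: bits 11101000100001100011010110 walk d0:H0→d1:-→d2:-→d3:-→d4:-→d5:-→d6:-→d7:-→d8:-→d9:-→d10:-→d11:-→d12:-→d13:-→d14:-→d15:-→d16:H1→d17:-→d18:-→d19:-→d20:H2→d21:-→d22:-→d23:-→d24:H2→d25:H2→d26:- -> H2
  + 5.164.78.0/24 (H2) depth=24
  lookup 175.96.48.7: bits 10101111011000000011 walk d0:H0→d1:-→d2:-→d3:-→d4:-→d5:-→d6:-→d7:-→d8:-→d9:-→d10:-→d11:-→d12:-→d13:-→d14:-→d15:-→d16:-→d17:-→d18:-→d19:-→d20:H0 -> H0
  + 232.134.53.171/32 (H0) depth=32
  lookup 5.164.78.15: bits 000001011010010001001110 walk d0:H0→d1:-→d2:-→d3:-→d4:-→d5:-→d6:-→d7:-→d8:H1→d9:-→d10:-→d11:-→d12:H2→d13:-→d14:-→d15:-→d16:-→d17:-→d18:-→d19:-→d20:-→d21:-→d22:-→d23:-→d24:H2 -> H2
  lookup 5.164.78.23: bits 000001011010010001001110 walk d0:H0→d1:-→d2:-→d3:-→d4:-→d5:-→d6:-→d7:-→d8:H1→d9:-→d10:-→d11:-→d12:H2→d13:-→d14:-→d15:-→d16:-→d17:-→d18:-→d19:-→d20:-→d21:-→d22:-→d23:-→d24:H2 -> H2
  lookup 5.164.78.83: bits 000001011010010001001110 walk d0:H0→d1:-→d2:-→d3:-→d4:-→d5:-→d6:-→d7:-→d8:H1→d9:-→d10:-→d11:-→d12:H2→d13:-→d14:-→d15:-→d16:-→d17:-→d18:-→d19:-→d20:-→d21:-→d22:-→d23:-→d24:H2 -> H2
  + 232.0.0.0/8 (H2) depth=8
  + 4.0.0.0/7 (H1) depth=7
  lookup 1.35.136.255: bits 00000 walk d0:H0→d1:-→d2:-→d3:-→d4:-→d5:- -> H0
  lookup 232.134.53.171: bits 11101000100001100011010110101011 walk d0:H0→d1:-→d2:-→d3:-→d4:-→d5:-→d6:-→d7:-→d8:H2→d9:-→d10:-→d11:-→d12:-→d13:-→d14:-→d15:-→d16:H1→d17:-→d18:-→d19:-→d20:H2→d21:-→d22:-→d23:-→d24:H2→d25:H2→d26:-→d27:-→d28:H0→d29:-→d30:-→d31:-→d32:H0 -> H0
  lookup 232.139.219.10: bits 111010001000 walk d0:H0→d1:-→d2:-→d3:-→d4:-→d5:-→d6:-→d7:-→d8:H2→d9:-→d10:-→d11:-→d12:- -> H2
  + 5.164.64.0/20 (H1) depth=20
  lookup 232.134.53.160: bits 1110100010000110001101011010 walk d0:H0→d1:-→d2:-→d3:-→d4:-→d5:-→d6:-→d7:-→d8:H2→d9:-→d10:-→d11:-→d12:-→d13:-→d14:-→d15:-→d16:H1→d17:-→d18:-→d19:-→d20:H2→d21:-→d22:-→d23:-→d24:H2→d25:H2→d26:-→d27:-→d28:H0 -> H0
  lookup 175.96.48.1: bits 10101111011000000011 walk d0:H0→d1:-→d2:-→d3:-→d4:-→d5:-→d6:-→d7:-→d8:-→d9:-→d10:-→d11:-→d12:-→d13:-→d14:-→d15:-→d16:-→d17:-→d18:-→d19:-→d20:H0 -> H0
  + 5.160.0.0/11 (H0) depth=11
  lookup 227.160.98.27: bits 1110 walk d0:H0→d1:-→d2:-→d3:-→d4:- -> H0
  lookup 5.160.0.2: bits 0000010110100 walk d0:H0→d1:-→d2:-→d3:-→d4:-→d5:-→d6:-→d7:H1→d8:H1→d9:-→d10:-→d11:H0→d12:H2→d13:- -> H2
  - 5.164.64.0/20 clear@20

== LOOKUPS ==
["H0","H1","H2","H0","H2","H2","H2","H0","H0","H2","H0","H0","H0","H2"]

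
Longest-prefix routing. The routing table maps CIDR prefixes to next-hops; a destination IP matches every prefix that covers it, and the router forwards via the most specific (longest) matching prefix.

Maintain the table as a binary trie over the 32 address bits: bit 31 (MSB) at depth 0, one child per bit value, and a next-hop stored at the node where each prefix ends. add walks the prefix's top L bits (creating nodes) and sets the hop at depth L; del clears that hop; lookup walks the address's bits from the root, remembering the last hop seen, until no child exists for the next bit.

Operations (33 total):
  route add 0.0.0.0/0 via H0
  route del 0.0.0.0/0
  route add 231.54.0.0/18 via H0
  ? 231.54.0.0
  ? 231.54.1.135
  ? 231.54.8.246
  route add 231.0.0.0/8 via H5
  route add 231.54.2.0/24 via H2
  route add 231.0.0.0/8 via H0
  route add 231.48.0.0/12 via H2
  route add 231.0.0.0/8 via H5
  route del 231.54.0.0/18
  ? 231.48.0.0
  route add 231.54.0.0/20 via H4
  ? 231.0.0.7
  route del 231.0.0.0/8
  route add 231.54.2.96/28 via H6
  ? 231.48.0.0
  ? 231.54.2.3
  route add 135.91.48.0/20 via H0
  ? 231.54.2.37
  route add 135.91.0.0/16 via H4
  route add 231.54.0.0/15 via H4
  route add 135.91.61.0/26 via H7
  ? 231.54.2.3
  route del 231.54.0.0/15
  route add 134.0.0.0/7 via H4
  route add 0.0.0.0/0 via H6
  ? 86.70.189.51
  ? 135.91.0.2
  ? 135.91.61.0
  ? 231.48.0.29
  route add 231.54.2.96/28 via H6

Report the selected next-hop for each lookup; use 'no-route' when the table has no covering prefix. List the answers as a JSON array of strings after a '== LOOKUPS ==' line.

Process each operation:
  + 0.0.0.0/0 (H0) depth=0
  - 0.0.0.0/0 clear@0
  + 231.54.0.0/18 (H0) depth=18
  ? 231.54.0.0  path d0:-→d1:-→d2:-→d3:-→d4:-→d5:-→d6:-→d7:-→d8:-→d9:-→d10:-→d11:-→d12:-→d13:-→d14:-→d15:-→d16:-→d17:-→d18:H0  best=H0
  ? 231.54.1.135  path d0:-→d1:-→d2:-→d3:-→d4:-→d5:-→d6:-→d7:-→d8:-→d9:-→d10:-→d11:-→d12:-→d13:-→d14:-→d15:-→d16:-→d17:-→d18:H0  best=H0
  ? 231.54.8.246  path d0:-→d1:-→d2:-→d3:-→d4:-→d5:-→d6:-→d7:-→d8:-→d9:-→d10:-→d11:-→d12:-→d13:-→d14:-→d15:-→d16:-→d17:-→d18:H0  best=H0
  + 231.0.0.0/8 (H5) depth=8
  + 231.54.2.0/24 (H2) depth=24
  + 231.0.0.0/8 (H0) depth=8
  + 231.48.0.0/12 (H2) depth=12
  + 231.0.0.0/8 (H5) depth=8
  - 231.54.0.0/18 clear@18
  ? 231.48.0.0  path d0:-→d1:-→d2:-→d3:-→d4:-→d5:-→d6:-→d7:-→d8:H5→d9:-→d10:-→d11:-→d12:H2→d13:-  best=H2
  + 231.54.0.0/20 (H4) depth=20
  ? 231.0.0.7  path d0:-→d1:-→d2:-→d3:-→d4:-→d5:-→d6:-→d7:-→d8:H5→d9:-→d10:-  best=H5
  - 231.0.0.0/8 clear@8
  + 231.54.2.96/28 (H6) depth=28
  ? 231.48.0.0  path d0:-→d1:-→d2:-→d3:-→d4:-→d5:-→d6:-→d7:-→d8:-→d9:-→d10:-→d11:-→d12:H2→d13:-  best=H2
  ? 231.54.2.3  path d0:-→d1:-→d2:-→d3:-→d4:-→d5:-→d6:-→d7:-→d8:-→d9:-→d10:-→d11:-→d12:H2→d13:-→d14:-→d15:-→d16:-→d17:-→d18:-→d19:-→d20:H4→d21:-→d22:-→d23:-→d24:H2→d25:-  best=H2
  + 135.91.48.0/20 (H0) depth=20
  ? 231.54.2.37  path d0:-→d1:-→d2:-→d3:-→d4:-→d5:-→d6:-→d7:-→d8:-→d9:-→d10:-→d11:-→d12:H2→d13:-→d14:-→d15:-→d16:-→d17:-→d18:-→d19:-→d20:H4→d21:-→d22:-→d23:-→d24:H2→d25:-  best=H2
  + 135.91.0.0/16 (H4) depth=16
  + 231.54.0.0/15 (H4) depth=15
  + 135.91.61.0/26 (H7) depth=26
  ? 231.54.2.3  path d0:-→d1:-→d2:-→d3:-→d4:-→d5:-→d6:-→d7:-→d8:-→d9:-→d10:-→d11:-→d12:H2→d13:-→d14:-→d15:H4→d16:-→d17:-→d18:-→d19:-→d20:H4→d21:-→d22:-→d23:-→d24:H2→d25:-  best=H2
  - 231.54.0.0/15 clear@15
  + 134.0.0.0/7 (H4) depth=7
  + 0.0.0.0/0 (H6) depth=0
  ? 86.70.189.51  path d0:H6  best=H6
  ? 135.91.0.2  path d0:H6→d1:-→d2:-→d3:-→d4:-→d5:-→d6:-→d7:H4→d8:-→d9:-→d10:-→d11:-→d12:-→d13:-→d14:-→d15:-→d16:H4→d17:-→d18:-  best=H4
  ? 135.91.61.0  path d0:H6→d1:-→d2:-→d3:-→d4:-→d5:-→d6:-→d7:H4→d8:-→d9:-→d10:-→d11:-→d12:-→d13:-→d14:-→d15:-→d16:H4→d17:-→d18:-→d19:-→d20:H0→d21:-→d22:-→d23:-→d24:-→d25:-→d26:H7  best=H7
  ? 231.48.0.29  path d0:H6→d1:-→d2:-→d3:-→d4:-→d5:-→d6:-→d7:-→d8:-→d9:-→d10:-→d11:-→d12:H2→d13:-  best=H2
  + 231.54.2.96/28 (H6) depth=28

== LOOKUPS ==
["H0","H0","H0","H2","H5","H2","H2","H2","H2","H6","H4","H7","H2"]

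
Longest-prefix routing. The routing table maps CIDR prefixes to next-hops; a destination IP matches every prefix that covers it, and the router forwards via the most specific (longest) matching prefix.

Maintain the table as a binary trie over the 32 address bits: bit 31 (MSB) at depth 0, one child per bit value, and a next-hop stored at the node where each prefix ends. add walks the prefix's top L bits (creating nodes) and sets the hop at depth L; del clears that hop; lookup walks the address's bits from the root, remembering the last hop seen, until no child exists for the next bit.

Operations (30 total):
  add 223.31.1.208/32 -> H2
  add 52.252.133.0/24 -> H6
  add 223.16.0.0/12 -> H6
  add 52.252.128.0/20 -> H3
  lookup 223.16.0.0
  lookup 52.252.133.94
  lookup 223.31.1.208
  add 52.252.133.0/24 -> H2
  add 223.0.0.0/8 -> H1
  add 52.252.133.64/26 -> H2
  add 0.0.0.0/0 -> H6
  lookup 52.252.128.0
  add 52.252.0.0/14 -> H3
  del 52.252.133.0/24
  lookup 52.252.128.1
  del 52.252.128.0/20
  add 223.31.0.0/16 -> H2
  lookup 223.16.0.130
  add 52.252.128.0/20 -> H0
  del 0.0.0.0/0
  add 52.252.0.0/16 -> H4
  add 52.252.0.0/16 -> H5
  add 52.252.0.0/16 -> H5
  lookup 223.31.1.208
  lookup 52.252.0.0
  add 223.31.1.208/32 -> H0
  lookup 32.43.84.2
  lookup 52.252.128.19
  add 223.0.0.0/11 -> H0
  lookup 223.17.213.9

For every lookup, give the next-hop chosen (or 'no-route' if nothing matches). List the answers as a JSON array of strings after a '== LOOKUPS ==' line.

Trace:
  add 223.31.1.208/32 -> H2 at depth 32
  add 52.252.133.0/24 -> H6 at depth 24
  add 223.16.0.0/12 -> H6 at depth 12
  add 52.252.128.0/20 -> H3 at depth 20
  ? 223.16.0.0  path d0:-→d1:-→d2:-→d3:-→d4:-→d5:-→d6:-→d7:-→d8:-→d9:-→d10:-→d11:-→d12:H6  best=H6
  ? 52.252.133.94  path d0:-→d1:-→d2:-→d3:-→d4:-→d5:-→d6:-→d7:-→d8:-→d9:-→d10:-→d11:-→d12:-→d13:-→d14:-→d15:-→d16:-→d17:-→d18:-→d19:-→d20:H3→d21:-→d22:-→d23:-→d24:H6  best=H6
  ? 223.31.1.208  path d0:-→d1:-→d2:-→d3:-→d4:-→d5:-→d6:-→d7:-→d8:-→d9:-→d10:-→d11:-→d12:H6→d13:-→d14:-→d15:-→d16:-→d17:-→d18:-→d19:-→d20:-→d21:-→d22:-→d23:-→d24:-→d25:-→d26:-→d27:-→d28:-→d29:-→d30:-→d31:-→d32:H2  best=H2
  add 52.252.133.0/24 -> H2 at depth 24
  add 223.0.0.0/8 -> H1 at depth 8
  add 52.252.133.64/26 -> H2 at depth 26
  add 0.0.0.0/0 -> H6 at depth 0
  ? 52.252.128.0  path d0:H6→d1:-→d2:-→d3:-→d4:-→d5:-→d6:-→d7:-→d8:-→d9:-→d10:-→d11:-→d12:-→d13:-→d14:-→d15:-→d16:-→d17:-→d18:-→d19:-→d20:H3→d21:-  best=H3
  add 52.252.0.0/14 -> H3 at depth 14
  - 52.252.133.0/24 clear@24
  ? 52.252.128.1  path d0:H6→d1:-→d2:-→d3:-→d4:-→d5:-→d6:-→d7:-→d8:-→d9:-→d10:-→d11:-→d12:-→d13:-→d14:H3→d15:-→d16:-→d17:-→d18:-→d19:-→d20:H3→d21:-  best=H3
  - 52.252.128.0/20 clear@20
  add 223.31.0.0/16 -> H2 at depth 16
  ? 223.16.0.130  path d0:H6→d1:-→d2:-→d3:-→d4:-→d5:-→d6:-→d7:-→d8:H1→d9:-→d10:-→d11:-→d12:H6  best=H6
  add 52.252.128.0/20 -> H0 at depth 20
  - 0.0.0.0/0 clear@0
  add 52.252.0.0/16 -> H4 at depth 16
  add 52.252.0.0/16 -> H5 at depth 16
  add 52.252.0.0/16 -> H5 at depth 16
  ? 223.31.1.208  path d0:-→d1:-→d2:-→d3:-→d4:-→d5:-→d6:-→d7:-→d8:H1→d9:-→d10:-→d11:-→d12:H6→d13:-→d14:-→d15:-→d16:H2→d17:-→d18:-→d19:-→d20:-→d21:-→d22:-→d23:-→d24:-→d25:-→d26:-→d27:-→d28:-→d29:-→d30:-→d31:-→d32:H2  best=H2
  ? 52.252.0.0  path d0:-→d1:-→d2:-→d3:-→d4:-→d5:-→d6:-→d7:-→d8:-→d9:-→d10:-→d11:-→d12:-→d13:-→d14:H3→d15:-→d16:H5  best=H5
  add 223.31.1.208/32 -> H0 at depth 32
  ? 32.43.84.2  path d0:-→d1:-→d2:-→d3:-  best=no-route
  ? 52.252.128.19  path d0:-→d1:-→d2:-→d3:-→d4:-→d5:-→d6:-→d7:-→d8:-→d9:-→d10:-→d11:-→d12:-→d13:-→d14:H3→d15:-→d16:H5→d17:-→d18:-→d19:-→d20:H0→d21:-  best=H0
  add 223.0.0.0/11 -> H0 at depth 11
  ? 223.17.213.9  path d0:-→d1:-→d2:-→d3:-→d4:-→d5:-→d6:-→d7:-→d8:H1→d9:-→d10:-→d11:H0→d12:H6  best=H6

== LOOKUPS ==
["H6","H6","H2","H3","H3","H6","H2","H5","no-route","H0","H6"]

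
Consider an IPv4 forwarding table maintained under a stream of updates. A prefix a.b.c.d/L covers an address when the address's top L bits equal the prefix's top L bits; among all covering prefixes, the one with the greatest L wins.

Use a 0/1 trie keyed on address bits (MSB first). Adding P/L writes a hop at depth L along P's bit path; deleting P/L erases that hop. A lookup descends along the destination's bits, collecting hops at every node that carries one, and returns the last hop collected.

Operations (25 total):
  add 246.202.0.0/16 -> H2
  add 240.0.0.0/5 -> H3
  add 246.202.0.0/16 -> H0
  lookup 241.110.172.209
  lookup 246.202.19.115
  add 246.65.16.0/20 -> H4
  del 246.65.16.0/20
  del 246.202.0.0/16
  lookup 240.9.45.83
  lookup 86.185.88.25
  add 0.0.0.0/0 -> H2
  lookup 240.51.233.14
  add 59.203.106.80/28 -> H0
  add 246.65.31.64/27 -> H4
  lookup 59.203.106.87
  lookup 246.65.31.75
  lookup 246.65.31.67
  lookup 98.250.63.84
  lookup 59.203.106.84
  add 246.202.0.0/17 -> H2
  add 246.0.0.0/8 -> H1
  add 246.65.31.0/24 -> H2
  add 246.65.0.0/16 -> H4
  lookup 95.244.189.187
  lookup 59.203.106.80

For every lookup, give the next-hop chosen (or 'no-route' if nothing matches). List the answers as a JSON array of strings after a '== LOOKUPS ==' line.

Trace:
  add 246.202.0.0/16 -> H2 at depth 16
  add 240.0.0.0/5 -> H3 at depth 5
  add 246.202.0.0/16 -> H0 at depth 16
  ? 241.110.172.209  path d0:-→d1:-→d2:-→d3:-→d4:-→d5:H3  best=H3
  ? 246.202.19.115  path d0:-→d1:-→d2:-→d3:-→d4:-→d5:H3→d6:-→d7:-→d8:-→d9:-→d10:-→d11:-→d12:-→d13:-→d14:-→d15:-→d16:H0  best=H0
  add 246.65.16.0/20 -> H4 at depth 20
  - 246.65.16.0/20 clear@20
  - 246.202.0.0/16 clear@16
  ? 240.9.45.83  path d0:-→d1:-→d2:-→d3:-→d4:-→d5:H3  best=H3
  ? 86.185.88.25  path d0:-  best=no-route
  add 0.0.0.0/0 -> H2 at depth 0
  ? 240.51.233.14  path d0:H2→d1:-→d2:-→d3:-→d4:-→d5:H3  best=H3
  add 59.203.106.80/28 -> H0 at depth 28
  add 246.65.31.64/27 -> H4 at depth 27
  ? 59.203.106.87  path d0:H2→d1:-→d2:-→d3:-→d4:-→d5:-→d6:-→d7:-→d8:-→d9:-→d10:-→d11:-→d12:-→d13:-→d14:-→d15:-→d16:-→d17:-→d18:-→d19:-→d20:-→d21:-→d22:-→d23:-→d24:-→d25:-→d26:-→d27:-→d28:H0  best=H0
  ? 246.65.31.75  path d0:H2→d1:-→d2:-→d3:-→d4:-→d5:H3→d6:-→d7:-→d8:-→d9:-→d10:-→d11:-→d12:-→d13:-→d14:-→d15:-→d16:-→d17:-→d18:-→d19:-→d20:-→d21:-→d22:-→d23:-→d24:-→d25:-→d26:-→d27:H4  best=H4
  ? 246.65.31.67  path d0:H2→d1:-→d2:-→d3:-→d4:-→d5:H3→d6:-→d7:-→d8:-→d9:-→d10:-→d11:-→d12:-→d13:-→d14:-→d15:-→d16:-→d17:-→d18:-→d19:-→d20:-→d21:-→d22:-→d23:-→d24:-→d25:-→d26:-→d27:H4  best=H4
  ? 98.250.63.84  path d0:H2→d1:-  best=H2
  ? 59.203.106.84  path d0:H2→d1:-→d2:-→d3:-→d4:-→d5:-→d6:-→d7:-→d8:-→d9:-→d10:-→d11:-→d12:-→d13:-→d14:-→d15:-→d16:-→d17:-→d18:-→d19:-→d20:-→d21:-→d22:-→d23:-→d24:-→d25:-→d26:-→d27:-→d28:H0  best=H0
  add 246.202.0.0/17 -> H2 at depth 17
  add 246.0.0.0/8 -> H1 at depth 8
  add 246.65.31.0/24 -> H2 at depth 24
  add 246.65.0.0/16 -> H4 at depth 16
  ? 95.244.189.187  path d0:H2→d1:-  best=H2
  ? 59.203.106.80  path d0:H2→d1:-→d2:-→d3:-→d4:-→d5:-→d6:-→d7:-→d8:-→d9:-→d10:-→d11:-→d12:-→d13:-→d14:-→d15:-→d16:-→d17:-→d18:-→d19:-→d20:-→d21:-→d22:-→d23:-→d24:-→d25:-→d26:-→d27:-→d28:H0  best=H0

== LOOKUPS ==
["H3","H0","H3","no-route","H3","H0","H4","H4","H2","H0","H2","H0"]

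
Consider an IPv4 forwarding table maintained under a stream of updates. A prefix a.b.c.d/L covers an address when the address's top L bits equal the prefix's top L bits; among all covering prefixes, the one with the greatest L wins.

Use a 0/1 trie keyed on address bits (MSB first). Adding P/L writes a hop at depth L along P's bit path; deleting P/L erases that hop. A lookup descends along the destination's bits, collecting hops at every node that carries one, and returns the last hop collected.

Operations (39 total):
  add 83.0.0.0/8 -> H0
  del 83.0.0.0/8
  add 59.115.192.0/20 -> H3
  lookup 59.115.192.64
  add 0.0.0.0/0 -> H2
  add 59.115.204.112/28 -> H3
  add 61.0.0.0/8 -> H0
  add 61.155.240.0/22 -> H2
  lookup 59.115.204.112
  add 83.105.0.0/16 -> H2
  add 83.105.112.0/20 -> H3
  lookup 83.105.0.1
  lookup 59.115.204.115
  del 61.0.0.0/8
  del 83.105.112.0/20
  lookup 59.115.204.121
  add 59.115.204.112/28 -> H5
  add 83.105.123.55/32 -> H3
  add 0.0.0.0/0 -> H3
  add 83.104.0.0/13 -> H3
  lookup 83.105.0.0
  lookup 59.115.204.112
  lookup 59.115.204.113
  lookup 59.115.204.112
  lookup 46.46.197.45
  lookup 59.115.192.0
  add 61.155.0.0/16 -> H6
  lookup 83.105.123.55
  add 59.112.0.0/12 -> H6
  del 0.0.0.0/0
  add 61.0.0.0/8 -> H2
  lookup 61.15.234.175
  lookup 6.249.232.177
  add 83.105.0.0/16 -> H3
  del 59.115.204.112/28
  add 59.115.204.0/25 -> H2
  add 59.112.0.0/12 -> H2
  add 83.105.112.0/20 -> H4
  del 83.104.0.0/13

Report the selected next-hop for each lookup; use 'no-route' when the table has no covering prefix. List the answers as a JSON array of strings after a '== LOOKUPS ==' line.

Process each operation:
  add 83.0.0.0/8 -> H0 at depth 8
  - 83.0.0.0/8 clear@8
  add 59.115.192.0/20 -> H3 at depth 20
  Q 59.115.192.64: descend 00111011011100111100 ; hops seen [H3] ; pick H3
  add 0.0.0.0/0 -> H2 at depth 0
  add 59.115.204.112/28 -> H3 at depth 28
  add 61.0.0.0/8 -> H0 at depth 8
  add 61.155.240.0/22 -> H2 at depth 22
  Q 59.115.204.112: descend 0011101101110011110011000111 ; hops seen [H2,H3,H3] ; pick H3
  add 83.105.0.0/16 -> H2 at depth 16
  add 83.105.112.0/20 -> H3 at depth 20
  Q 83.105.0.1: descend 01010011011010010 ; hops seen [H2,H2] ; pick H2
  Q 59.115.204.115: descend 0011101101110011110011000111 ; hops seen [H2,H3,H3] ; pick H3
  - 61.0.0.0/8 clear@8
  - 83.105.112.0/20 clear@20
  Q 59.115.204.121: descend 0011101101110011110011000111 ; hops seen [H2,H3,H3] ; pick H3
  add 59.115.204.112/28 -> H5 at depth 28
  add 83.105.123.55/32 -> H3 at depth 32
  add 0.0.0.0/0 -> H3 at depth 0
  add 83.104.0.0/13 -> H3 at depth 13
  Q 83.105.0.0: descend 01010011011010010 ; hops seen [H3,H3,H2] ; pick H2
  Q 59.115.204.112: descend 0011101101110011110011000111 ; hops seen [H3,H3,H5] ; pick H5
  Q 59.115.204.113: descend 0011101101110011110011000111 ; hops seen [H3,H3,H5] ; pick H5
  Q 59.115.204.112: descend 0011101101110011110011000111 ; hops seen [H3,H3,H5] ; pick H5
  Q 46.46.197.45: descend 001 ; hops seen [H3] ; pick H3
  Q 59.115.192.0: descend 00111011011100111100 ; hops seen [H3,H3] ; pick H3
  add 61.155.0.0/16 -> H6 at depth 16
  Q 83.105.123.55: descend 01010011011010010111101100110111 ; hops seen [H3,H3,H2,H3] ; pick H3
  add 59.112.0.0/12 -> H6 at depth 12
  - 0.0.0.0/0 clear@0
  add 61.0.0.0/8 -> H2 at depth 8
  Q 61.15.234.175: descend 00111101 ; hops seen [H2] ; pick H2
  Q 6.249.232.177: descend 00 ; hops seen [∅] ; pick no-route
  add 83.105.0.0/16 -> H3 at depth 16
  - 59.115.204.112/28 clear@28
  add 59.115.204.0/25 -> H2 at depth 25
  add 59.112.0.0/12 -> H2 at depth 12
  add 83.105.112.0/20 -> H4 at depth 20
  - 83.104.0.0/13 clear@13

== LOOKUPS ==
["H3","H3","H2","H3","H3","H2","H5","H5","H5","H3","H3","H3","H2","no-route"]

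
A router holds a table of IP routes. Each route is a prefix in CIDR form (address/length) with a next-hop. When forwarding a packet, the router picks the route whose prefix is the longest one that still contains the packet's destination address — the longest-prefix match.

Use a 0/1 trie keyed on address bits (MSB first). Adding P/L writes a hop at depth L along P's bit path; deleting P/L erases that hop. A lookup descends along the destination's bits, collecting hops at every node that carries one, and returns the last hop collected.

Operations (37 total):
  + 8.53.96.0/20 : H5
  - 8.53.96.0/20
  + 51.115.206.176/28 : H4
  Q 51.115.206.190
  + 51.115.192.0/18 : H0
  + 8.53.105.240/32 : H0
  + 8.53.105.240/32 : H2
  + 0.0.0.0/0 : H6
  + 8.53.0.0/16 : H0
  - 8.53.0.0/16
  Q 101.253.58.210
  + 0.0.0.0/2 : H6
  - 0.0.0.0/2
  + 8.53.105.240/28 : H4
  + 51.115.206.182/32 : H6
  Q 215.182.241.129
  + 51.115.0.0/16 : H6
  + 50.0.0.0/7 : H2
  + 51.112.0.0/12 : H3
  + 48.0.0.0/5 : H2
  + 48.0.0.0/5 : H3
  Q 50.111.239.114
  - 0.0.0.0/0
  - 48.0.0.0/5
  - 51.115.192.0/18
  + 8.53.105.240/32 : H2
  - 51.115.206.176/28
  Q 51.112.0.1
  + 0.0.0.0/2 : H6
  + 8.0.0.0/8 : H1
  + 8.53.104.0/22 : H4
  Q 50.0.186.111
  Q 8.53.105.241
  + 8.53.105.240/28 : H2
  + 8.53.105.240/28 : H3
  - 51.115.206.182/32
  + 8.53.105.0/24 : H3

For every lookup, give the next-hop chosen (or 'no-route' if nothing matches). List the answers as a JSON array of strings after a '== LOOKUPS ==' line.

Process each operation:
  add 8.53.96.0/20 -> H5 at depth 20
  del 8.53.96.0/20 (clear depth 20)
  add 51.115.206.176/28 -> H4 at depth 28
  lookup 51.115.206.190: bits 0011001101110011110011101011 walk d0:-→d1:-→d2:-→d3:-→d4:-→d5:-→d6:-→d7:-→d8:-→d9:-→d10:-→d11:-→d12:-→d13:-→d14:-→d15:-→d16:-→d17:-→d18:-→d19:-→d20:-→d21:-→d22:-→d23:-→d24:-→d25:-→d26:-→d27:-→d28:H4 -> H4
  add 51.115.192.0/18 -> H0 at depth 18
  add 8.53.105.240/32 -> H0 at depth 32
  add 8.53.105.240/32 -> H2 at depth 32
  add 0.0.0.0/0 -> H6 at depth 0
  add 8.53.0.0/16 -> H0 at depth 16
  del 8.53.0.0/16 (clear depth 16)
  lookup 101.253.58.210: bits 0 walk d0:H6→d1:- -> H6
  add 0.0.0.0/2 -> H6 at depth 2
  del 0.0.0.0/2 (clear depth 2)
  add 8.53.105.240/28 -> H4 at depth 28
  add 51.115.206.182/32 -> H6 at depth 32
  lookup 215.182.241.129: bits ε walk d0:H6 -> H6
  add 51.115.0.0/16 -> H6 at depth 16
  add 50.0.0.0/7 -> H2 at depth 7
  add 51.112.0.0/12 -> H3 at depth 12
  add 48.0.0.0/5 -> H2 at depth 5
  add 48.0.0.0/5 -> H3 at depth 5
  lookup 50.111.239.114: bits 0011001 walk d0:H6→d1:-→d2:-→d3:-→d4:-→d5:H3→d6:-→d7:H2 -> H2
  del 0.0.0.0/0 (clear depth 0)
  del 48.0.0.0/5 (clear depth 5)
  del 51.115.192.0/18 (clear depth 18)
  add 8.53.105.240/32 -> H2 at depth 32
  del 51.115.206.176/28 (clear depth 28)
  lookup 51.112.0.1: bits 00110011011100 walk d0:-→d1:-→d2:-→d3:-→d4:-→d5:-→d6:-→d7:H2→d8:-→d9:-→d10:-→d11:-→d12:H3→d13:-→d14:- -> H3
  add 0.0.0.0/2 -> H6 at depth 2
  add 8.0.0.0/8 -> H1 at depth 8
  add 8.53.104.0/22 -> H4 at depth 22
  lookup 50.0.186.111: bits 0011001 walk d0:-→d1:-→d2:H6→d3:-→d4:-→d5:-→d6:-→d7:H2 -> H2
  lookup 8.53.105.241: bits 0000100000110101011010011111000 walk d0:-→d1:-→d2:H6→d3:-→d4:-→d5:-→d6:-→d7:-→d8:H1→d9:-→d10:-→d11:-→d12:-→d13:-→d14:-→d15:-→d16:-→d17:-→d18:-→d19:-→d20:-→d21:-→d22:H4→d23:-→d24:-→d25:-→d26:-→d27:-→d28:H4→d29:-→d30:-→d31:- -> H4
  add 8.53.105.240/28 -> H2 at depth 28
  add 8.53.105.240/28 -> H3 at depth 28
  del 51.115.206.182/32 (clear depth 32)
  add 8.53.105.0/24 -> H3 at depth 24

== LOOKUPS ==
["H4","H6","H6","H2","H3","H2","H4"]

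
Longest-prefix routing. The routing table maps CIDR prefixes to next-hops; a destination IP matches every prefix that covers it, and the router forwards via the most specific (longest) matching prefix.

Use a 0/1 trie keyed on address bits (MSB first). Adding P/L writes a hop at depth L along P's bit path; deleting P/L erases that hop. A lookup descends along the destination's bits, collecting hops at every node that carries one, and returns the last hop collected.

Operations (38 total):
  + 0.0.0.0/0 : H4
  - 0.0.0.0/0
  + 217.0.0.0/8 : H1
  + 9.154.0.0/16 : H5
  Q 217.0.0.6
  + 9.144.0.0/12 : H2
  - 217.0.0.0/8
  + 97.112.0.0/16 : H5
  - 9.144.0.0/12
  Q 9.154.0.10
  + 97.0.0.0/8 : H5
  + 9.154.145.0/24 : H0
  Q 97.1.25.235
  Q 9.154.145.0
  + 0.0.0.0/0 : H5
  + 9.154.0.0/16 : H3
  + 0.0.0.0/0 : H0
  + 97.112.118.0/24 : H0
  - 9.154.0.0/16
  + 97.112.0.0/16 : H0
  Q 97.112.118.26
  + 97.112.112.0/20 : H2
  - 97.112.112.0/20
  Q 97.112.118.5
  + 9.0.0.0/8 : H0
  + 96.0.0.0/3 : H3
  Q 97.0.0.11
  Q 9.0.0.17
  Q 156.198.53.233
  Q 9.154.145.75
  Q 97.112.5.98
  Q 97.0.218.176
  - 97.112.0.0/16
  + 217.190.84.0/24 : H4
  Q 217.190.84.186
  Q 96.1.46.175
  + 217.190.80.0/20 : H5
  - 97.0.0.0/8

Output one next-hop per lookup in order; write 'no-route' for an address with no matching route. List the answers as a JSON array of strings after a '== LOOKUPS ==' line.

Process each operation:
  add 0.0.0.0/0 -> H4 at depth 0
  del 0.0.0.0/0 (clear depth 0)
  add 217.0.0.0/8 -> H1 at depth 8
  add 9.154.0.0/16 -> H5 at depth 16
  ? 217.0.0.6  path d0:-→d1:-→d2:-→d3:-→d4:-→d5:-→d6:-→d7:-→d8:H1  best=H1
  add 9.144.0.0/12 -> H2 at depth 12
  del 217.0.0.0/8 (clear depth 8)
  add 97.112.0.0/16 -> H5 at depth 16
  del 9.144.0.0/12 (clear depth 12)
  ? 9.154.0.10  path d0:-→d1:-→d2:-→d3:-→d4:-→d5:-→d6:-→d7:-→d8:-→d9:-→d10:-→d11:-→d12:-→d13:-→d14:-→d15:-→d16:H5  best=H5
  add 97.0.0.0/8 -> H5 at depth 8
  add 9.154.145.0/24 -> H0 at depth 24
  ? 97.1.25.235  path d0:-→d1:-→d2:-→d3:-→d4:-→d5:-→d6:-→d7:-→d8:H5→d9:-  best=H5
  ? 9.154.145.0  path d0:-→d1:-→d2:-→d3:-→d4:-→d5:-→d6:-→d7:-→d8:-→d9:-→d10:-→d11:-→d12:-→d13:-→d14:-→d15:-→d16:H5→d17:-→d18:-→d19:-→d20:-→d21:-→d22:-→d23:-→d24:H0  best=H0
  add 0.0.0.0/0 -> H5 at depth 0
  add 9.154.0.0/16 -> H3 at depth 16
  add 0.0.0.0/0 -> H0 at depth 0
  add 97.112.118.0/24 -> H0 at depth 24
  del 9.154.0.0/16 (clear depth 16)
  add 97.112.0.0/16 -> H0 at depth 16
  ? 97.112.118.26  path d0:H0→d1:-→d2:-→d3:-→d4:-→d5:-→d6:-→d7:-→d8:H5→d9:-→d10:-→d11:-→d12:-→d13:-→d14:-→d15:-→d16:H0→d17:-→d18:-→d19:-→d20:-→d21:-→d22:-→d23:-→d24:H0  best=H0
  add 97.112.112.0/20 -> H2 at depth 20
  del 97.112.112.0/20 (clear depth 20)
  ? 97.112.118.5  path d0:H0→d1:-→d2:-→d3:-→d4:-→d5:-→d6:-→d7:-→d8:H5→d9:-→d10:-→d11:-→d12:-→d13:-→d14:-→d15:-→d16:H0→d17:-→d18:-→d19:-→d20:-→d21:-→d22:-→d23:-→d24:H0  best=H0
  add 9.0.0.0/8 -> H0 at depth 8
  add 96.0.0.0/3 -> H3 at depth 3
  ? 97.0.0.11  path d0:H0→d1:-→d2:-→d3:H3→d4:-→d5:-→d6:-→d7:-→d8:H5→d9:-  best=H5
  ? 9.0.0.17  path d0:H0→d1:-→d2:-→d3:-→d4:-→d5:-→d6:-→d7:-→d8:H0  best=H0
  ? 156.198.53.233  path d0:H0→d1:-  best=H0
  ? 9.154.145.75  path d0:H0→d1:-→d2:-→d3:-→d4:-→d5:-→d6:-→d7:-→d8:H0→d9:-→d10:-→d11:-→d12:-→d13:-→d14:-→d15:-→d16:-→d17:-→d18:-→d19:-→d20:-→d21:-→d22:-→d23:-→d24:H0  best=H0
  ? 97.112.5.98  path d0:H0→d1:-→d2:-→d3:H3→d4:-→d5:-→d6:-→d7:-→d8:H5→d9:-→d10:-→d11:-→d12:-→d13:-→d14:-→d15:-→d16:H0→d17:-  best=H0
  ? 97.0.218.176  path d0:H0→d1:-→d2:-→d3:H3→d4:-→d5:-→d6:-→d7:-→d8:H5→d9:-  best=H5
  del 97.112.0.0/16 (clear depth 16)
  add 217.190.84.0/24 -> H4 at depth 24
  ? 217.190.84.186  path d0:H0→d1:-→d2:-→d3:-→d4:-→d5:-→d6:-→d7:-→d8:-→d9:-→d10:-→d11:-→d12:-→d13:-→d14:-→d15:-→d16:-→d17:-→d18:-→d19:-→d20:-→d21:-→d22:-→d23:-→d24:H4  best=H4
  ? 96.1.46.175  path d0:H0→d1:-→d2:-→d3:H3→d4:-→d5:-→d6:-→d7:-  best=H3
  add 217.190.80.0/20 -> H5 at depth 20
  del 97.0.0.0/8 (clear depth 8)

== LOOKUPS ==
["H1","H5","H5","H0","H0","H0","H5","H0","H0","H0","H0","H5","H4","H3"]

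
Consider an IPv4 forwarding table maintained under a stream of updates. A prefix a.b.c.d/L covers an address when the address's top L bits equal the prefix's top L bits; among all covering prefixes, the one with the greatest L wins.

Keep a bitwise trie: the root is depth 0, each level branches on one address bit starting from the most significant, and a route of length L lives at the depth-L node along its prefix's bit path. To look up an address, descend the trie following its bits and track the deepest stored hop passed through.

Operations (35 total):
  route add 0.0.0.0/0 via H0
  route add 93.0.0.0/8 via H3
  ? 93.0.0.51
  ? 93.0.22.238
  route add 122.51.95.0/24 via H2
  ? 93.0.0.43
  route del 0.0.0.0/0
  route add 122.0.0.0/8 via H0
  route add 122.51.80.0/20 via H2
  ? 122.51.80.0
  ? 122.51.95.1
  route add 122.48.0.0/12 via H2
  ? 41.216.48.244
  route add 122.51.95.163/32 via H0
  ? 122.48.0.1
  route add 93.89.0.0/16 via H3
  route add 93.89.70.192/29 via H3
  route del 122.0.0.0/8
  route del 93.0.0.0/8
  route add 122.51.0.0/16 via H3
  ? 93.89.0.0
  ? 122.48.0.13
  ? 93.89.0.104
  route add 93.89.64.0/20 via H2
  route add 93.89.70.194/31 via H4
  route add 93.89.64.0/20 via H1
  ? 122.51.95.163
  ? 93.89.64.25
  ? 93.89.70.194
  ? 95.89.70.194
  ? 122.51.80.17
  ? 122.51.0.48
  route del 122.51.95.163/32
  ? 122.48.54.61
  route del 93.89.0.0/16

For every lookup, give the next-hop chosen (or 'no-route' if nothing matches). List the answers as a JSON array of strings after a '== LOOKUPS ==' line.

Process each operation:
  add 0.0.0.0/0 -> H0 at depth 0
  add 93.0.0.0/8 -> H3 at depth 8
  ? 93.0.0.51  path d0:H0→d1:-→d2:-→d3:-→d4:-→d5:-→d6:-→d7:-→d8:H3  best=H3
  ? 93.0.22.238  path d0:H0→d1:-→d2:-→d3:-→d4:-→d5:-→d6:-→d7:-→d8:H3  best=H3
  add 122.51.95.0/24 -> H2 at depth 24
  ? 93.0.0.43  path d0:H0→d1:-→d2:-→d3:-→d4:-→d5:-→d6:-→d7:-→d8:H3  best=H3
  - 0.0.0.0/0 clear@0
  add 122.0.0.0/8 -> H0 at depth 8
  add 122.51.80.0/20 -> H2 at depth 20
  ? 122.51.80.0  path d0:-→d1:-→d2:-→d3:-→d4:-→d5:-→d6:-→d7:-→d8:H0→d9:-→d10:-→d11:-→d12:-→d13:-→d14:-→d15:-→d16:-→d17:-→d18:-→d19:-→d20:H2  best=H2
  ? 122.51.95.1  path d0:-→d1:-→d2:-→d3:-→d4:-→d5:-→d6:-→d7:-→d8:H0→d9:-→d10:-→d11:-→d12:-→d13:-→d14:-→d15:-→d16:-→d17:-→d18:-→d19:-→d20:H2→d21:-→d22:-→d23:-→d24:H2  best=H2
  add 122.48.0.0/12 -> H2 at depth 12
  ? 41.216.48.244  path d0:-→d1:-  best=no-route
  add 122.51.95.163/32 -> H0 at depth 32
  ? 122.48.0.1  path d0:-→d1:-→d2:-→d3:-→d4:-→d5:-→d6:-→d7:-→d8:H0→d9:-→d10:-→d11:-→d12:H2→d13:-→d14:-  best=H2
  add 93.89.0.0/16 -> H3 at depth 16
  add 93.89.70.192/29 -> H3 at depth 29
  - 122.0.0.0/8 clear@8
  - 93.0.0.0/8 clear@8
  add 122.51.0.0/16 -> H3 at depth 16
  ? 93.89.0.0  path d0:-→d1:-→d2:-→d3:-→d4:-→d5:-→d6:-→d7:-→d8:-→d9:-→d10:-→d11:-→d12:-→d13:-→d14:-→d15:-→d16:H3→d17:-  best=H3
  ? 122.48.0.13  path d0:-→d1:-→d2:-→d3:-→d4:-→d5:-→d6:-→d7:-→d8:-→d9:-→d10:-→d11:-→d12:H2→d13:-→d14:-  best=H2
  ? 93.89.0.104  path d0:-→d1:-→d2:-→d3:-→d4:-→d5:-→d6:-→d7:-→d8:-→d9:-→d10:-→d11:-→d12:-→d13:-→d14:-→d15:-→d16:H3→d17:-  best=H3
  add 93.89.64.0/20 -> H2 at depth 20
  add 93.89.70.194/31 -> H4 at depth 31
  add 93.89.64.0/20 -> H1 at depth 20
  ? 122.51.95.163  path d0:-→d1:-→d2:-→d3:-→d4:-→d5:-→d6:-→d7:-→d8:-→d9:-→d10:-→d11:-→d12:H2→d13:-→d14:-→d15:-→d16:H3→d17:-→d18:-→d19:-→d20:H2→d21:-→d22:-→d23:-→d24:H2→d25:-→d26:-→d27:-→d28:-→d29:-→d30:-→d31:-→d32:H0  best=H0
  ? 93.89.64.25  path d0:-→d1:-→d2:-→d3:-→d4:-→d5:-→d6:-→d7:-→d8:-→d9:-→d10:-→d11:-→d12:-→d13:-→d14:-→d15:-→d16:H3→d17:-→d18:-→d19:-→d20:H1→d21:-  best=H1
  ? 93.89.70.194  path d0:-→d1:-→d2:-→d3:-→d4:-→d5:-→d6:-→d7:-→d8:-→d9:-→d10:-→d11:-→d12:-→d13:-→d14:-→d15:-→d16:H3→d17:-→d18:-→d19:-→d20:H1→d21:-→d22:-→d23:-→d24:-→d25:-→d26:-→d27:-→d28:-→d29:H3→d30:-→d31:H4  best=H4
  ? 95.89.70.194  path d0:-→d1:-→d2:-→d3:-→d4:-→d5:-→d6:-  best=no-route
  ? 122.51.80.17  path d0:-→d1:-→d2:-→d3:-→d4:-→d5:-→d6:-→d7:-→d8:-→d9:-→d10:-→d11:-→d12:H2→d13:-→d14:-→d15:-→d16:H3→d17:-→d18:-→d19:-→d20:H2  best=H2
  ? 122.51.0.48  path d0:-→d1:-→d2:-→d3:-→d4:-→d5:-→d6:-→d7:-→d8:-→d9:-→d10:-→d11:-→d12:H2→d13:-→d14:-→d15:-→d16:H3→d17:-  best=H3
  - 122.51.95.163/32 clear@32
  ? 122.48.54.61  path d0:-→d1:-→d2:-→d3:-→d4:-→d5:-→d6:-→d7:-→d8:-→d9:-→d10:-→d11:-→d12:H2→d13:-→d14:-  best=H2
  - 93.89.0.0/16 clear@16

== LOOKUPS ==
["H3","H3","H3","H2","H2","no-route","H2","H3","H2","H3","H0","H1","H4","no-route","H2","H3","H2"]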